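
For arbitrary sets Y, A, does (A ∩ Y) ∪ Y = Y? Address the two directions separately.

The two sets are equal.

Reverse inclusion. Let x ∈ Y. Then either x ∈ Y and x ∉ A; or x ∈ Y ∩ A. In each case x ∈ (A ∩ Y) ∪ Y, so Y ⊆ (A ∩ Y) ∪ Y.

Forward inclusion. Let x ∈ (A ∩ Y) ∪ Y. Then either x ∈ Y and x ∉ A; or x ∈ Y ∩ A. In each case x ∈ Y, so (A ∩ Y) ∪ Y ⊆ Y.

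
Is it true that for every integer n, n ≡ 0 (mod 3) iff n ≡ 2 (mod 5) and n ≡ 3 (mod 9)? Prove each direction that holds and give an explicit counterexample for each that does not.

Forward direction. This fails: n = 0 gives 0 ≡ 0 (mod 3) but 0 ≡ 0 (mod 5), so the conjunction on the right does not hold.

Converse. If n ≡ 2 (mod 5) and n ≡ 3 (mod 9), then by the Chinese remainder theorem n ≡ 12 (mod 45). Since 12 ≡ 0 (mod 3) and 3 ∣ 45, we get n ≡ 0 (mod 3).

Not equivalent: only (⇐) holds.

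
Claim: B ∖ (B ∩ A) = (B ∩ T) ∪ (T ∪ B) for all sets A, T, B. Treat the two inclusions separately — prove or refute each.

Only the forward inclusion holds.

Forward inclusion. Let x ∈ B ∖ (B ∩ A). Then either x ∈ B and x ∉ A, T; or x ∈ T ∩ B and x ∉ A. In each case x ∈ (B ∩ T) ∪ (T ∪ B), so B ∖ (B ∩ A) ⊆ (B ∩ T) ∪ (T ∪ B).

Reverse inclusion. This inclusion fails. Take A = ∅, T = {1}, B = ∅; then 1 ∈ (B ∩ T) ∪ (T ∪ B) but 1 ∉ B ∖ (B ∩ A).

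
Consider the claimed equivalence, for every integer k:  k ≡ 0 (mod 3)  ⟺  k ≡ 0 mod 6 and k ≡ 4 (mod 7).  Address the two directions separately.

[⇒] This fails: k = 0 gives 0 ≡ 0 (mod 3) but 0 ≡ 0 (mod 7), so the conjunction on the right does not hold.

[⇐] Conversely, if k ≡ 0 (mod 6) and k ≡ 4 (mod 7), then by the Chinese remainder theorem k ≡ 18 (mod 42). Since 18 ≡ 0 (mod 3) and 3 ∣ 42, we get k ≡ 0 (mod 3).

The forward direction fails; the converse holds.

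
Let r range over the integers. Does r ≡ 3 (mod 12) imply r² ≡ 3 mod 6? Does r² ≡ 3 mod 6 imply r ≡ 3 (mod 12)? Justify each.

The forward direction holds; the converse fails.

(⟹) Suppose r ≡ 3 (mod 12). Then r² ≡ 3² = 9 (mod 12), and since 6 ∣ 12, also r² ≡ 3 (mod 6).

(⟸) This fails: take r = 9. Then 9² = 81 ≡ 3 (mod 6), yet 9 ≡ 9 (mod 12), not 3.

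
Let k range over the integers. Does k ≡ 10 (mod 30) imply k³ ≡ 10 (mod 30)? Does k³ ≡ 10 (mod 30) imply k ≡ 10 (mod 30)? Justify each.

(⟹) Suppose k ≡ 10 (mod 30). Write k = 30j + 10. Then (30j + 10)³ = 27000j³ + 27000j² + 9000j + 1000 = 30(900j³ + 900j² + 300j + 33) + 10, so k³ ≡ 10 (mod 30).

(⟸) Conversely, suppose k³ ≡ 10 (mod 30). The only residue r in {0, …, 29} with r³ ≡ 10 (mod 30) is r = 10, so k ≡ 10 (mod 30).

Both directions hold.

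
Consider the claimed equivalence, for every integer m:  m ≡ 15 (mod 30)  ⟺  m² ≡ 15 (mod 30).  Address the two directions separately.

Forward direction. Suppose m ≡ 15 (mod 30). Write m = 30j + 15. Then (30j + 15)² = 900j² + 900j + 225 = 30(30j² + 30j + 7) + 15, so m² ≡ 15 (mod 30).

Converse. Suppose m² ≡ 15 (mod 30). The only residue r in {0, …, 29} with r² ≡ 15 (mod 30) is r = 15, so m ≡ 15 (mod 30).

Both directions hold; the statement is true.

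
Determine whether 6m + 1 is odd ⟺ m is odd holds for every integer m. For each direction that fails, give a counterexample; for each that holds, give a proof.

Only the converse holds.

[⇐] Suppose m is odd. Since 6 is even, 6m is even for every m, so 6m + 1 has the same parity as 1, which is odd. Hence 6m + 1 is odd.

[⇒] This fails: take m = 2. Then 6m + 1 = 13, which is odd, yet m = 2 is even, not odd.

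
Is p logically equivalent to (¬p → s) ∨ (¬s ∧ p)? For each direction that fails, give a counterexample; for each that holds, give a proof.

(⇒) Assume the antecedent. If s is true, (¬p → s) ∨ (¬s ∧ p) reduces to true regardless of the other variables. If s is false, the antecedent forces (s = F, p = T), and (¬p → s) ∨ (¬s ∧ p) holds there. Either way (¬p → s) ∨ (¬s ∧ p) holds.

(⇐) This fails. Under s = T, p = F, the left side is false but the right side is true.

Only the forward direction holds.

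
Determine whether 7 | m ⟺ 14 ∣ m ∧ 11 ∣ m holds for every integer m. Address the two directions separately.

Only the reverse direction holds.

Forward direction. This fails: take m = 7. Certainly 7 ∣ 7, but 14 ∤ 7.

Converse. Suppose 14 ∣ m and 11 ∣ m. Any common multiple of 14 and 11 is a multiple of their lcm; here gcd(14, 11) = 1, so lcm(14, 11) = 14·11 = 154, so 154 ∣ m. Since 7 ∣ 154, it follows that 7 ∣ m.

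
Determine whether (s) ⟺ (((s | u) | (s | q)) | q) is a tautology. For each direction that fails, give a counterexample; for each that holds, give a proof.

(⟸) This fails. Under u = T, s = F, q = F, the left side is false but the right side is true.

(⟹) Assume the antecedent. If u is true, ((s | u) | (s | q)) | q reduces to true regardless of the other variables. If u is false, the antecedent forces (u = F, s = T, q = F) or (u = F, s = T, q = T), and ((s | u) | (s | q)) | q holds there. Either way ((s | u) | (s | q)) | q holds.

Not equivalent: only (⇒) holds.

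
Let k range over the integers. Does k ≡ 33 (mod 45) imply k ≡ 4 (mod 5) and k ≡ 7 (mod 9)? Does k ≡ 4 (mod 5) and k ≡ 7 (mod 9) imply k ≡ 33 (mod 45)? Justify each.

(⇒) fails and (⇐) fails.

Forward direction. This fails: k = 33 gives 33 ≡ 33 (mod 45) but 33 ≡ 3 (mod 5), so the conjunction on the right does not hold.

Converse. This fails: k = 34 satisfies both congruences on the right (34 ≡ 4 mod 5 and 34 ≡ 7 mod 9) yet 34 ≡ 34 (mod 45), not 33.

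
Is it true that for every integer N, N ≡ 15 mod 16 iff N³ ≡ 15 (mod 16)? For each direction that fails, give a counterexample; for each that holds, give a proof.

The biconditional holds.

Forward direction. Suppose N ≡ 15 mod 16. Write N = 16j + 15. Then (16j + 15)³ = 4096j³ + 11520j² + 10800j + 3375 = 16(256j³ + 720j² + 675j + 210) + 15, so N³ ≡ 15 (mod 16).

Converse. Suppose N³ ≡ 15 (mod 16). The only residue r in {0, …, 15} with r³ ≡ 15 (mod 16) is r = 15, so N ≡ 15 (mod 16).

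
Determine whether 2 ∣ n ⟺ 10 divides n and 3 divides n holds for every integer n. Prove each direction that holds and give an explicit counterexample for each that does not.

(⇒) fails; (⇐) holds.

(→) This fails: take n = 2. Certainly 2 ∣ 2, but 10 ∤ 2.

(←) Suppose 10 ∣ n and 3 ∣ n. Any common multiple of 10 and 3 is a multiple of their lcm; here gcd(10, 3) = 1, so lcm(10, 3) = 10·3 = 30, so 30 ∣ n. Since 2 ∣ 30, it follows that 2 ∣ n.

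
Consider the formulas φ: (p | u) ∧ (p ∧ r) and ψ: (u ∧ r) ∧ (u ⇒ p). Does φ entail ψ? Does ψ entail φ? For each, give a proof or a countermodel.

The forward direction fails; the converse holds.

(→) This fails. Under p = T, r = T, u = F, the left side is true but the right side is false.

(←) Assume the antecedent. If p is true, the antecedent forces (p = T, r = T, u = T), and (p | u) ∧ (p ∧ r) holds there. If p is false, the antecedent cannot hold. Either way (p | u) ∧ (p ∧ r) holds.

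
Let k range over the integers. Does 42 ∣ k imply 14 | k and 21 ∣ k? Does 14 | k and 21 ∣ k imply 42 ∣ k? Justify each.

Converse. Suppose 14 ∣ k and 21 ∣ k. Any common multiple of 14 and 21 is a multiple of their lcm; here lcm(14, 21) = 14·21/gcd(14, 21) = 294/7 = 42, so 42 ∣ k.

Forward direction. If 42 ∣ k, write k = 42q. Since 42 = 3·14, k = 14·(3q), so 14 ∣ k; and since 42 = 2·21, k = 21·(2q), so 21 ∣ k.

Equivalent; both directions hold.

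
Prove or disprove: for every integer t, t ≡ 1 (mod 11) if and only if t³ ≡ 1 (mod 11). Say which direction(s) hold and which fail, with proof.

Equivalent; both directions hold.

(⟹) Suppose t ≡ 1 (mod 11). Write t = 11j + 1. Then (11j + 1)³ = 1331j³ + 363j² + 33j + 1 = 11(121j³ + 33j² + 3j) + 1, so t³ ≡ 1 (mod 11).

(⟸) Conversely, suppose t³ ≡ 1 (mod 11). The only residue r in {0, …, 10} with r³ ≡ 1 (mod 11) is r = 1, so t ≡ 1 (mod 11).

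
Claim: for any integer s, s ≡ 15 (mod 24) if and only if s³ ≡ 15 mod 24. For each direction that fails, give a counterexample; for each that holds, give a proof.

(⇐) Suppose s³ ≡ 15 (mod 24). The only residue r in {0, …, 23} with r³ ≡ 15 (mod 24) is r = 15, so s ≡ 15 (mod 24).

(⇒) Suppose s ≡ 15 (mod 24). Write s = 24j + 15. Then (24j + 15)³ = 13824j³ + 25920j² + 16200j + 3375 = 24(576j³ + 1080j² + 675j + 140) + 15, so s³ ≡ 15 (mod 24).

The biconditional holds.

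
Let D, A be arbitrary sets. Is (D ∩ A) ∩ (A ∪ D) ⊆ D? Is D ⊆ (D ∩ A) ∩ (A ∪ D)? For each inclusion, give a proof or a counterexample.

Forward inclusion. Let x ∈ (D ∩ A) ∩ (A ∪ D). Then x ∈ D ∩ A, from which x ∈ D.

Reverse inclusion. This inclusion fails. Take D = {1}, A = ∅; then 1 ∈ D but 1 ∉ (D ∩ A) ∩ (A ∪ D).

Only the forward inclusion holds.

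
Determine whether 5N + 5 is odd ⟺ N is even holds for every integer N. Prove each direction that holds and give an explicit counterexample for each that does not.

Both implications hold.

[⇒] Suppose 5N + 5 is odd. Since 5 is odd, 5N and N have the same parity, so 5N + 5 ≡ N + 5 (mod 2). As 5 is odd, 5N + 5 is odd exactly when N is even. Thus N is even.

[⇐] Conversely, suppose N is even; write N = 2j. Then 5N + 5 = 5·(2j) + 5 = 2·5j + 5, which is odd.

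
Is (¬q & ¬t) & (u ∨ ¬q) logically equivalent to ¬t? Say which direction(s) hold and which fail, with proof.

(→) Assume the antecedent. If q is true, the antecedent cannot hold. If q is false, the antecedent forces (q = F, t = F, u = F) or (q = F, t = F, u = T), and ¬t holds there. Either way ¬t holds.

(←) This fails. Under q = T, t = F, u = F, the left side is false but the right side is true.

Only the forward direction holds.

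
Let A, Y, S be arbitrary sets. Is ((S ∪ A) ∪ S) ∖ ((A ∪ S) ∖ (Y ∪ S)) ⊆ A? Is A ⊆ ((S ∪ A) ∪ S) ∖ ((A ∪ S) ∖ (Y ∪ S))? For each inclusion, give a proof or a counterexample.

(⊆) This inclusion fails. Take A = ∅, Y = ∅, S = {1}; then 1 ∈ ((S ∪ A) ∪ S) ∖ ((A ∪ S) ∖ (Y ∪ S)) but 1 ∉ A.

(⊇) This inclusion fails. Take A = {1}, Y = ∅, S = ∅; then 1 ∈ A but 1 ∉ ((S ∪ A) ∪ S) ∖ ((A ∪ S) ∖ (Y ∪ S)).

(⊆) fails and (⊇) fails.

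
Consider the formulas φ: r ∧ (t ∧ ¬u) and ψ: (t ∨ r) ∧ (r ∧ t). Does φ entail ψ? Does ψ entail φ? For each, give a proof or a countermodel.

Forward direction. Assume the antecedent. If t is true, the antecedent forces (t = T, r = T, u = F), and (t ∨ r) ∧ (r ∧ t) holds there. If t is false, the antecedent cannot hold. Either way (t ∨ r) ∧ (r ∧ t) holds.

Converse. This fails. Under t = T, r = T, u = T, the left side is false but the right side is true.

(⇒) holds; (⇐) fails.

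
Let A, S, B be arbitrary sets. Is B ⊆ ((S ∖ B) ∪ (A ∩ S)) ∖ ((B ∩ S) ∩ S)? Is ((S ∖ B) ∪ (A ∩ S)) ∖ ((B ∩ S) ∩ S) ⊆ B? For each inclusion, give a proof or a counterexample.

Both inclusions fail.

(⊆) This inclusion fails. Take A = ∅, S = ∅, B = {1}; then 1 ∈ B but 1 ∉ ((S ∖ B) ∪ (A ∩ S)) ∖ ((B ∩ S) ∩ S).

(⊇) This inclusion fails. Take A = ∅, S = {1}, B = ∅; then 1 ∈ ((S ∖ B) ∪ (A ∩ S)) ∖ ((B ∩ S) ∩ S) but 1 ∉ B.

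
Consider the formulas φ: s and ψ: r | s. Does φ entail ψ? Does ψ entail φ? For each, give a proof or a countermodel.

(⟹) Assume the antecedent. If s is true, r | s reduces to true regardless of the other variables. If s is false, the antecedent cannot hold. Either way r | s holds.

(⟸) This fails. Under s = F, r = T, the left side is false but the right side is true.

The forward direction holds; the converse fails.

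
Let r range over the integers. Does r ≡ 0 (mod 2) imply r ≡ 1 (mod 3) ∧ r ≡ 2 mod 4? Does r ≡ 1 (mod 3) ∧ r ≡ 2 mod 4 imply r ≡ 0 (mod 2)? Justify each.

Only the reverse direction holds.

(⇒) This fails: r = 0 gives 0 ≡ 0 (mod 2) but 0 ≡ 0 (mod 3), so the conjunction on the right does not hold.

(⇐) Conversely, if r ≡ 1 (mod 3) and r ≡ 2 (mod 4), then by the Chinese remainder theorem r ≡ 10 (mod 12). Since 10 ≡ 0 (mod 2) and 2 ∣ 12, we get r ≡ 0 (mod 2).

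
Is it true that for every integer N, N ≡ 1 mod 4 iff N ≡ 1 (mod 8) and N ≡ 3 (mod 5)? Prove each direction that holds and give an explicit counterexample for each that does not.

(→) This fails: N = 1 gives 1 ≡ 1 (mod 4) but 1 ≡ 1 (mod 5), so the conjunction on the right does not hold.

(←) Conversely, if N ≡ 1 (mod 8) and N ≡ 3 (mod 5), then by the Chinese remainder theorem N ≡ 33 (mod 40). Since 33 ≡ 1 (mod 4) and 4 ∣ 40, we get N ≡ 1 (mod 4).

The forward direction fails; the converse holds.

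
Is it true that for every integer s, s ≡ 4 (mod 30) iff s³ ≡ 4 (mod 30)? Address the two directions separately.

(⟸) Suppose s³ ≡ 4 (mod 30). The only residue r in {0, …, 29} with r³ ≡ 4 (mod 30) is r = 4, so s ≡ 4 (mod 30).

(⟹) Suppose s ≡ 4 (mod 30). Write s = 30j + 4. Then (30j + 4)³ = 27000j³ + 10800j² + 1440j + 64 = 30(900j³ + 360j² + 48j + 2) + 4, so s³ ≡ 4 (mod 30).

Both directions hold.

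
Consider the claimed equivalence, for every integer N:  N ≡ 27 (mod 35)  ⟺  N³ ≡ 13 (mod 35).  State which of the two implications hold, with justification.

(⇐) This fails: take N = 12. Then 12³ = 1728 ≡ 13 (mod 35), yet 12 ≡ 12 (mod 35), not 27.

(⇒) Suppose N ≡ 27 (mod 35). Write N = 35j + 27. Then (35j + 27)³ = 42875j³ + 99225j² + 76545j + 19683 = 35(1225j³ + 2835j² + 2187j + 562) + 13, so N³ ≡ 13 (mod 35).

(⇒) holds; (⇐) fails.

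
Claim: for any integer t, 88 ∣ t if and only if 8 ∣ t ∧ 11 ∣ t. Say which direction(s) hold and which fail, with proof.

Both directions hold; the statement is true.

(⇐) Suppose 8 ∣ t and 11 ∣ t. Any common multiple of 8 and 11 is a multiple of their lcm; here gcd(8, 11) = 1, so lcm(8, 11) = 8·11 = 88, so 88 ∣ t.

(⇒) If 88 ∣ t, write t = 88q. Since 88 = 11·8, t = 8·(11q), so 8 ∣ t; and since 88 = 8·11, t = 11·(8q), so 11 ∣ t.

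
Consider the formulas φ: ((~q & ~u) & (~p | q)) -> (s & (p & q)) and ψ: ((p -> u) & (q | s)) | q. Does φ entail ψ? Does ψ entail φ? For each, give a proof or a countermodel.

(⟹) This fails. Under q = F, u = T, p = F, s = F, the left side is true but the right side is false.

(⟸) This fails. Under q = F, u = F, p = F, s = T, the left side is false but the right side is true.

Neither implication holds.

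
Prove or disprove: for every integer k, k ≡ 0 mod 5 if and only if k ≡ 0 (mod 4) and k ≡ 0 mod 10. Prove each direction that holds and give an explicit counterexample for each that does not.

[⇐] If k ≡ 0 (mod 4) and k ≡ 0 (mod 10), then by the Chinese remainder theorem k ≡ 0 (mod 20). Since 0 ≡ 0 (mod 5) and 5 ∣ 20, we get k ≡ 0 (mod 5).

[⇒] This fails: k = 10 gives 10 ≡ 0 (mod 5) but 10 ≡ 2 (mod 4), so the conjunction on the right does not hold.

(⇒) fails; (⇐) holds.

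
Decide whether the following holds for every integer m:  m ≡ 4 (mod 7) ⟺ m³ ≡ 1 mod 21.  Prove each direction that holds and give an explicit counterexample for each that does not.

Both directions fail.

(⟹) This fails: take m = 11. Then 11 ≡ 4 (mod 7), but 11³ = 1331 ≡ 8 (mod 21), not 1.

(⟸) This fails: take m = 1. Then 1³ = 1 ≡ 1 (mod 21), yet 1 ≡ 1 (mod 7), not 4.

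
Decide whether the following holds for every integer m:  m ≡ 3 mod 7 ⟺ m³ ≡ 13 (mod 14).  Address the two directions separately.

Both directions fail.

(→) This fails: take m = 10. Then 10 ≡ 3 (mod 7), but 10³ = 1000 ≡ 6 (mod 14), not 13.

(←) This fails: take m = 5. Then 5³ = 125 ≡ 13 (mod 14), yet 5 ≡ 5 (mod 7), not 3.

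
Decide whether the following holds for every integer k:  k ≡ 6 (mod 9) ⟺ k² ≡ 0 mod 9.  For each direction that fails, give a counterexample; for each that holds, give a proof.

(⇒) Suppose k ≡ 6 (mod 9). Write k = 9j + 6. Then (9j + 6)² = 81j² + 108j + 36 = 9(9j² + 12j + 4) + 0, so k² ≡ 0 (mod 9).

(⇐) This fails: take k = 0. Then 0² = 0 ≡ 0 (mod 9), yet 0 ≡ 0 (mod 9), not 6.

The forward direction holds; the converse fails.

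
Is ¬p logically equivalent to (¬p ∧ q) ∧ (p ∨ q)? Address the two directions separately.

Only the converse holds.

(⟹) This fails. Under q = F, p = F, the left side is true but the right side is false.

(⟸) Assume the antecedent. If q is true, the antecedent forces (q = T, p = F), and ¬p holds there. If q is false, the antecedent cannot hold. Either way ¬p holds.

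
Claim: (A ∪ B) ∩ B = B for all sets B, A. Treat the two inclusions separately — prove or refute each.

The two sets are equal.

(⟹) Let x ∈ (A ∪ B) ∩ B. Then either x ∈ B and x ∉ A; or x ∈ B ∩ A. In each case x ∈ B, so (A ∪ B) ∩ B ⊆ B.

(⟸) Let x ∈ B. Then either x ∈ B and x ∉ A; or x ∈ B ∩ A. In each case x ∈ (A ∪ B) ∩ B, so B ⊆ (A ∪ B) ∩ B.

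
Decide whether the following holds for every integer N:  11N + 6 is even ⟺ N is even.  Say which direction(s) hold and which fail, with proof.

Both directions hold.

(⇒) Suppose 11N + 6 is even. Since 11 is odd, 11N and N have the same parity, so 11N + 6 ≡ N + 6 (mod 2). As 6 is even, 11N + 6 is even exactly when N is even. Thus N is even.

(⇐) Conversely, suppose N is even; write N = 2j. Then 11N + 6 = 11·(2j) + 6 = 2·11j + 6, which is even.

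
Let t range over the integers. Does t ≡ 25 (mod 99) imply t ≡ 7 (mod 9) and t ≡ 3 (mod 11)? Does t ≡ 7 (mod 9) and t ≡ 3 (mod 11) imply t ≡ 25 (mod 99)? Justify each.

The biconditional holds.

(⟹) Suppose t ≡ 25 (mod 99); write t = 99j + 25. Since 9 ∣ 99, reducing mod 9 gives t ≡ 25 ≡ 7 (mod 9); since 11 ∣ 99, reducing mod 11 gives t ≡ 25 ≡ 3 (mod 11).

(⟸) Conversely, if t ≡ 7 (mod 9) and t ≡ 3 (mod 11), then by the Chinese remainder theorem t ≡ 25 (mod 99). This is exactly t ≡ 25 (mod 99).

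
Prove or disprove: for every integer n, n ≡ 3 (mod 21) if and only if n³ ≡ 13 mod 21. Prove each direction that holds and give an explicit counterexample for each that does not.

Forward direction. This fails: take n = 3. Then 3 ≡ 3 (mod 21), but 3³ = 27 ≡ 6 (mod 21), not 13.

Converse. This fails: take n = 10. Then 10³ = 1000 ≡ 13 (mod 21), yet 10 ≡ 10 (mod 21), not 3.

Neither implication holds.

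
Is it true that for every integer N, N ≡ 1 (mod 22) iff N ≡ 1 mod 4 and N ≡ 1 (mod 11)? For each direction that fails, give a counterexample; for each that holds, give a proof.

(⟹) This fails: N = 23 gives 23 ≡ 1 (mod 22) but 23 ≡ 3 (mod 4), so the conjunction on the right does not hold.

(⟸) Conversely, if N ≡ 1 (mod 4) and N ≡ 1 (mod 11), then by the Chinese remainder theorem N ≡ 1 (mod 44). Since 1 ≡ 1 (mod 22) and 22 ∣ 44, we get N ≡ 1 (mod 22).

The forward direction fails; the converse holds.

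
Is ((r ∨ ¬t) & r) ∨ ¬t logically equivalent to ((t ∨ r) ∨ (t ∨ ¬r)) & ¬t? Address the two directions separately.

Only the reverse direction holds.

[⇒] This fails. Under r = T, t = T, the left side is true but the right side is false.

[⇐] Assume the antecedent. If r is true, ((r ∨ ¬t) & r) ∨ ¬t reduces to true regardless of the other variables. If r is false, the antecedent forces (r = F, t = F), and ((r ∨ ¬t) & r) ∨ ¬t holds there. Either way ((r ∨ ¬t) & r) ∨ ¬t holds.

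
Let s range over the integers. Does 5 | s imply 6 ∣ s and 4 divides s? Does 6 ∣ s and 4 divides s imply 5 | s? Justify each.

(⇒) This fails: take s = 5. Certainly 5 ∣ 5, but 6 ∤ 5.

(⇐) This fails: take s = 12. Both 6 ∣ 12 and 4 ∣ 12, yet 12 is not a multiple of 5 (since 12 = 2·5 + 2), so 5 ∤ 12.

Neither implication holds.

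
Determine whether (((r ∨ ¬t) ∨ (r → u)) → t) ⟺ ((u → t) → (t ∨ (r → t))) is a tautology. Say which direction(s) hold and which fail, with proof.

[⇒] Assume the antecedent. If r is true, the antecedent forces (r = T, u = F, t = T) or (r = T, u = T, t = T), and (u → t) → (t ∨ (r → t)) holds there. If r is false, (u → t) → (t ∨ (r → t)) reduces to true regardless of the other variables. Either way (u → t) → (t ∨ (r → t)) holds.

[⇐] This fails. Under r = F, u = F, t = F, the left side is false but the right side is true.

(⇒) holds; (⇐) fails.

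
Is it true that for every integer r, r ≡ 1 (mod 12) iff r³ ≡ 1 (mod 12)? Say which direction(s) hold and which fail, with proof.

[⇒] Suppose r ≡ 1 (mod 12). Write r = 12j + 1. Then (12j + 1)³ = 1728j³ + 432j² + 36j + 1 = 12(144j³ + 36j² + 3j) + 1, so r³ ≡ 1 (mod 12).

[⇐] Conversely, suppose r³ ≡ 1 (mod 12). The only residue r in {0, …, 11} with r³ ≡ 1 (mod 12) is r = 1, so r ≡ 1 (mod 12).

Both implications hold.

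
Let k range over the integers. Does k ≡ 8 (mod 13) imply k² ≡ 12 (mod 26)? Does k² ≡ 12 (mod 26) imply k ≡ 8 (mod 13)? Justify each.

(⇒) fails and (⇐) fails.

(⟹) This fails: take k = 21. Then 21 ≡ 8 (mod 13), but 21² = 441 ≡ 25 (mod 26), not 12.

(⟸) This fails: take k = 18. Then 18² = 324 ≡ 12 (mod 26), yet 18 ≡ 5 (mod 13), not 8.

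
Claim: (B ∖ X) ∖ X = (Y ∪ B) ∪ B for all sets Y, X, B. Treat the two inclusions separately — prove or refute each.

(⊆) holds; (⊇) fails.

(⊇) This inclusion fails. Take Y = {1}, X = ∅, B = ∅; then 1 ∈ (Y ∪ B) ∪ B but 1 ∉ (B ∖ X) ∖ X.

(⊆) Let x ∈ (B ∖ X) ∖ X. Then either x ∈ B and x ∉ Y, X; or x ∈ Y ∩ B and x ∉ X. In each case x ∈ (Y ∪ B) ∪ B, so (B ∖ X) ∖ X ⊆ (Y ∪ B) ∪ B.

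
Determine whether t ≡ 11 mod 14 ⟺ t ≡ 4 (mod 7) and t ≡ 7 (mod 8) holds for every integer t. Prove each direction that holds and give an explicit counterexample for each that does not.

Only the converse holds.

(⟹) This fails: t = 25 gives 25 ≡ 11 (mod 14) but 25 ≡ 1 (mod 8), so the conjunction on the right does not hold.

(⟸) Conversely, if t ≡ 4 (mod 7) and t ≡ 7 (mod 8), then by the Chinese remainder theorem t ≡ 39 (mod 56). Since 39 ≡ 11 (mod 14) and 14 ∣ 56, we get t ≡ 11 (mod 14).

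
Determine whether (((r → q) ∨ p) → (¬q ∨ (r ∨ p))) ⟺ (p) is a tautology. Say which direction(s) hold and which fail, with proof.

Only the converse holds.

(⇒) This fails. Under r = F, p = F, q = F, the left side is true but the right side is false.

(⇐) Assume the antecedent. If r is true, ((r → q) ∨ p) → (¬q ∨ (r ∨ p)) reduces to true regardless of the other variables. If r is false, the antecedent forces (r = F, p = T, q = F) or (r = F, p = T, q = T), and ((r → q) ∨ p) → (¬q ∨ (r ∨ p)) holds there. Either way ((r → q) ∨ p) → (¬q ∨ (r ∨ p)) holds.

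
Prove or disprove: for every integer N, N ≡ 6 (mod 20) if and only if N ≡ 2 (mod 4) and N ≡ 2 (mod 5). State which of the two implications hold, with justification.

Both directions fail.

(→) This fails: N = 6 gives 6 ≡ 6 (mod 20) but 6 ≡ 1 (mod 5), so the conjunction on the right does not hold.

(←) This fails: N = 2 satisfies both congruences on the right (2 ≡ 2 mod 4 and 2 ≡ 2 mod 5) yet 2 ≡ 2 (mod 20), not 6.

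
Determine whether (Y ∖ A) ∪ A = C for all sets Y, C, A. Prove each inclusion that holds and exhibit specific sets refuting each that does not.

Neither inclusion holds.

(⊆) This inclusion fails. Take Y = {1}, C = ∅, A = ∅; then 1 ∈ (Y ∖ A) ∪ A but 1 ∉ C.

(⊇) This inclusion fails. Take Y = ∅, C = {1}, A = ∅; then 1 ∈ C but 1 ∉ (Y ∖ A) ∪ A.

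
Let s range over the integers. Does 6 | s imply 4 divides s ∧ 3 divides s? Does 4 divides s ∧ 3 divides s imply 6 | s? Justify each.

Converse. Suppose 4 ∣ s and 3 ∣ s. Any common multiple of 4 and 3 is a multiple of their lcm; here gcd(4, 3) = 1, so lcm(4, 3) = 4·3 = 12, so 12 ∣ s. Since 6 ∣ 12, it follows that 6 ∣ s.

Forward direction. This fails: take s = 6. Certainly 6 ∣ 6, but 4 ∤ 6.

The forward direction fails; the converse holds.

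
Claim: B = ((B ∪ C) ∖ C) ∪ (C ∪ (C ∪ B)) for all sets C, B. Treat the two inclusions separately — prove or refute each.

Only the forward inclusion holds.

(⟸) This inclusion fails. Take C = {1}, B = ∅; then 1 ∈ ((B ∪ C) ∖ C) ∪ (C ∪ (C ∪ B)) but 1 ∉ B.

(⟹) Let x ∈ B. Then either x ∈ B and x ∉ C; or x ∈ C ∩ B. In each case x ∈ ((B ∪ C) ∖ C) ∪ (C ∪ (C ∪ B)), so B ⊆ ((B ∪ C) ∖ C) ∪ (C ∪ (C ∪ B)).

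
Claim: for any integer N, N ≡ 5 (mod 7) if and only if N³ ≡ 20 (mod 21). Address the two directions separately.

(→) This fails: take N = 12. Then 12 ≡ 5 (mod 7), but 12³ = 1728 ≡ 6 (mod 21), not 20.

(←) This fails: take N = 17. Then 17³ = 4913 ≡ 20 (mod 21), yet 17 ≡ 3 (mod 7), not 5.

Neither implication holds.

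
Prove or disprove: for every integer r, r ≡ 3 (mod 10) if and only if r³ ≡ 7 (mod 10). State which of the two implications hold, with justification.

(⇐) Suppose r³ ≡ 7 (mod 10). The only residue r in {0, …, 9} with r³ ≡ 7 (mod 10) is r = 3, so r ≡ 3 (mod 10).

(⇒) Suppose r ≡ 3 (mod 10). Write r = 10j + 3. Then (10j + 3)³ = 1000j³ + 900j² + 270j + 27 = 10(100j³ + 90j² + 27j + 2) + 7, so r³ ≡ 7 (mod 10).

Both directions hold; the statement is true.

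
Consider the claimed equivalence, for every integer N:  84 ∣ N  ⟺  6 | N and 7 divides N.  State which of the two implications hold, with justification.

The forward direction holds; the converse fails.

(⟸) This fails: take N = 42. Both 6 ∣ 42 and 7 ∣ 42, yet 42 is not a multiple of 84 (since 42 = 0·84 + 42), so 84 ∤ 42.

(⟹) If 84 ∣ N, write N = 84q. Since 84 = 14·6, N = 6·(14q), so 6 ∣ N; and since 84 = 12·7, N = 7·(12q), so 7 ∣ N.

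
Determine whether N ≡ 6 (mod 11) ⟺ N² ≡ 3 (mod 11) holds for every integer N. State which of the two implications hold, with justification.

Converse. This fails: take N = 5. Then 5² = 25 ≡ 3 (mod 11), yet 5 ≡ 5 (mod 11), not 6.

Forward direction. Suppose N ≡ 6 (mod 11). Write N = 11j + 6. Then (11j + 6)² = 121j² + 132j + 36 = 11(11j² + 12j + 3) + 3, so N² ≡ 3 (mod 11).

Not equivalent: only (⇒) holds.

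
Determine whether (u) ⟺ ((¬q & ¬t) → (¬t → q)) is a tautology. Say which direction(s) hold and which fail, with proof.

[⇒] This fails. Under q = F, t = F, u = T, the left side is true but the right side is false.

[⇐] This fails. Under q = T, t = F, u = F, the left side is false but the right side is true.

Both directions fail.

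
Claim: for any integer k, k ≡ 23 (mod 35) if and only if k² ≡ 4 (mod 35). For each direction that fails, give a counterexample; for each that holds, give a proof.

Only the forward direction holds.

(⟸) This fails: take k = 2. Then 2² = 4 ≡ 4 (mod 35), yet 2 ≡ 2 (mod 35), not 23.

(⟹) Suppose k ≡ 23 (mod 35). Write k = 35j + 23. Then (35j + 23)² = 1225j² + 1610j + 529 = 35(35j² + 46j + 15) + 4, so k² ≡ 4 (mod 35).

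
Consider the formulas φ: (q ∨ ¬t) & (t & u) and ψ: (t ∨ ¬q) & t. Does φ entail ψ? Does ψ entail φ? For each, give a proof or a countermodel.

(←) This fails. Under u = F, q = F, t = T, the left side is false but the right side is true.

(→) Assume the antecedent. If u is true, the antecedent forces (u = T, q = T, t = T), and (t ∨ ¬q) & t holds there. If u is false, the antecedent cannot hold. Either way (t ∨ ¬q) & t holds.

The forward direction holds; the converse fails.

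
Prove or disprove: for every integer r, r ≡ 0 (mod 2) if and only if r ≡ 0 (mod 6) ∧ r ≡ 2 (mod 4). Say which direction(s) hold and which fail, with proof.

(⟹) This fails: r = 0 gives 0 ≡ 0 (mod 2) but 0 ≡ 0 (mod 4), so the conjunction on the right does not hold.

(⟸) Conversely, if r ≡ 0 (mod 6) and r ≡ 2 (mod 4), then by the Chinese remainder theorem r ≡ 6 (mod 12). Since 6 ≡ 0 (mod 2) and 2 ∣ 12, we get r ≡ 0 (mod 2).

Not equivalent: only (⇐) holds.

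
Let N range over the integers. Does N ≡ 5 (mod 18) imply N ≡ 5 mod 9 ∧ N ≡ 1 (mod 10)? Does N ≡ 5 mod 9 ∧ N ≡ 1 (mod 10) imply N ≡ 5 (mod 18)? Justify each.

Not equivalent: only (⇐) holds.

[⇐] If N ≡ 5 (mod 9) and N ≡ 1 (mod 10), then by the Chinese remainder theorem N ≡ 41 (mod 90). Since 41 ≡ 5 (mod 18) and 18 ∣ 90, we get N ≡ 5 (mod 18).

[⇒] This fails: N = 5 gives 5 ≡ 5 (mod 18) but 5 ≡ 5 (mod 10), so the conjunction on the right does not hold.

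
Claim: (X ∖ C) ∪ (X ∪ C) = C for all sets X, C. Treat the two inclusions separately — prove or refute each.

Only the reverse inclusion holds.

Reverse inclusion. Let x ∈ C. Then either x ∈ C and x ∉ X; or x ∈ X ∩ C. In each case x ∈ (X ∖ C) ∪ (X ∪ C), so C ⊆ (X ∖ C) ∪ (X ∪ C).

Forward inclusion. This inclusion fails. Take X = {1}, C = ∅; then 1 ∈ (X ∖ C) ∪ (X ∪ C) but 1 ∉ C.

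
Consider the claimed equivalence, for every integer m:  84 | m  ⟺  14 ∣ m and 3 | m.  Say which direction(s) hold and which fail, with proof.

[⇒] If 84 ∣ m, write m = 84q. Since 84 = 6·14, m = 14·(6q), so 14 ∣ m; and since 84 = 28·3, m = 3·(28q), so 3 ∣ m.

[⇐] This fails: take m = 42. Both 14 ∣ 42 and 3 ∣ 42, yet 42 is not a multiple of 84 (since 42 = 0·84 + 42), so 84 ∤ 42.

Only the forward implication holds.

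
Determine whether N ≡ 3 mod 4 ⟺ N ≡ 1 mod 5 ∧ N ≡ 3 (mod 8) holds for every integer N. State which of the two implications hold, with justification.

Only the converse holds.

(⇒) This fails: N = 3 gives 3 ≡ 3 (mod 4) but 3 ≡ 3 (mod 5), so the conjunction on the right does not hold.

(⇐) Conversely, if N ≡ 1 (mod 5) and N ≡ 3 (mod 8), then by the Chinese remainder theorem N ≡ 11 (mod 40). Since 11 ≡ 3 (mod 4) and 4 ∣ 40, we get N ≡ 3 (mod 4).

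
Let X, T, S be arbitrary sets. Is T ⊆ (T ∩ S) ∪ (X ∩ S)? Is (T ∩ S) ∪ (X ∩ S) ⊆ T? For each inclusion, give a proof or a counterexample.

Forward inclusion. This inclusion fails. Take X = ∅, T = {1}, S = ∅; then 1 ∈ T but 1 ∉ (T ∩ S) ∪ (X ∩ S).

Reverse inclusion. This inclusion fails. Take X = {1}, T = ∅, S = {1}; then 1 ∈ (T ∩ S) ∪ (X ∩ S) but 1 ∉ T.

(⊆) fails and (⊇) fails.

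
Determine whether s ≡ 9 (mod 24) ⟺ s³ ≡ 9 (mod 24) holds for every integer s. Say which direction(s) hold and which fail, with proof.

Both directions hold; the statement is true.

[⇒] Suppose s ≡ 9 (mod 24). Write s = 24j + 9. Then (24j + 9)³ = 13824j³ + 15552j² + 5832j + 729 = 24(576j³ + 648j² + 243j + 30) + 9, so s³ ≡ 9 (mod 24).

[⇐] Conversely, suppose s³ ≡ 9 (mod 24). The only residue r in {0, …, 23} with r³ ≡ 9 (mod 24) is r = 9, so s ≡ 9 (mod 24).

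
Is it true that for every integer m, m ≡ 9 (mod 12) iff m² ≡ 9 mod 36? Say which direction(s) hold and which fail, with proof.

The forward direction holds; the converse fails.

Forward direction. Suppose m ≡ 9 (mod 12). Working modulo 36, m ∈ {9, 21, 33}; for each such r, r² ≡ 9 (mod 36).

Converse. This fails: take m = 3. Then 3² = 9 ≡ 9 (mod 36), yet 3 ≡ 3 (mod 12), not 9.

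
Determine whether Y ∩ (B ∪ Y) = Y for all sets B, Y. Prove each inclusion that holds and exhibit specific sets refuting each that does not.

Reverse inclusion. Let x ∈ Y. Then either x ∈ Y and x ∉ B; or x ∈ B ∩ Y. In each case x ∈ Y ∩ (B ∪ Y), so Y ⊆ Y ∩ (B ∪ Y).

Forward inclusion. Let x ∈ Y ∩ (B ∪ Y). Then either x ∈ Y and x ∉ B; or x ∈ B ∩ Y. In each case x ∈ Y, so Y ∩ (B ∪ Y) ⊆ Y.

Both inclusions hold.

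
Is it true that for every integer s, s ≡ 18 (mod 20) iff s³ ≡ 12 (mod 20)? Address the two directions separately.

(⇒) holds; (⇐) fails.

(⇒) Suppose s ≡ 18 (mod 20). Write s = 20j + 18. Then (20j + 18)³ = 8000j³ + 21600j² + 19440j + 5832 = 20(400j³ + 1080j² + 972j + 291) + 12, so s³ ≡ 12 (mod 20).

(⇐) This fails: take s = 8. Then 8³ = 512 ≡ 12 (mod 20), yet 8 ≡ 8 (mod 20), not 18.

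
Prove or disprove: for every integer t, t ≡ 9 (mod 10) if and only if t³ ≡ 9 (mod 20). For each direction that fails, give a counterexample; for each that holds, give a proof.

(⇒) This fails: take t = 19. Then 19 ≡ 9 (mod 10), but 19³ = 6859 ≡ 19 (mod 20), not 9.

(⇐) Conversely, the residues r modulo 20 with r³ ≡ 9 (mod 20) are exactly {9}, and each is ≡ 9 (mod 10).

Not equivalent: only (⇐) holds.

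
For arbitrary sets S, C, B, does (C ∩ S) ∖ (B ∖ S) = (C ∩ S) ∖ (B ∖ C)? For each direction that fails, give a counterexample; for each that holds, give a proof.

(⟹) Let x ∈ (C ∩ S) ∖ (B ∖ S). Then either x ∈ S ∩ C and x ∉ B; or x ∈ S ∩ C ∩ B. In each case x ∈ (C ∩ S) ∖ (B ∖ C), so (C ∩ S) ∖ (B ∖ S) ⊆ (C ∩ S) ∖ (B ∖ C).

(⟸) Let x ∈ (C ∩ S) ∖ (B ∖ C). Then either x ∈ S ∩ C and x ∉ B; or x ∈ S ∩ C ∩ B. In each case x ∈ (C ∩ S) ∖ (B ∖ S), so (C ∩ S) ∖ (B ∖ C) ⊆ (C ∩ S) ∖ (B ∖ S).

The two sets are equal.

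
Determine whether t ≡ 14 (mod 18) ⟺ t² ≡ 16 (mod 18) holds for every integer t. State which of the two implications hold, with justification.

(⇒) holds; (⇐) fails.

(←) This fails: take t = 4. Then 4² = 16 ≡ 16 (mod 18), yet 4 ≡ 4 (mod 18), not 14.

(→) Suppose t ≡ 14 (mod 18). Write t = 18j + 14. Then (18j + 14)² = 324j² + 504j + 196 = 18(18j² + 28j + 10) + 16, so t² ≡ 16 (mod 18).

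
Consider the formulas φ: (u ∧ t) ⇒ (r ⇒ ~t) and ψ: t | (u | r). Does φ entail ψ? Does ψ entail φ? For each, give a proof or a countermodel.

(→) This fails. Under t = F, r = F, u = F, the left side is true but the right side is false.

(←) This fails. Under t = T, r = T, u = T, the left side is false but the right side is true.

Neither direction holds.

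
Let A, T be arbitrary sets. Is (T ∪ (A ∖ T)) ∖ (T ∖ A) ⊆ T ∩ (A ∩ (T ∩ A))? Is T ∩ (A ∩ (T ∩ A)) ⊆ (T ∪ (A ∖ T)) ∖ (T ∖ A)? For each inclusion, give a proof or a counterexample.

Reverse inclusion. Let x ∈ T ∩ (A ∩ (T ∩ A)). Then x ∈ A ∩ T, from which x ∈ (T ∪ (A ∖ T)) ∖ (T ∖ A).

Forward inclusion. This inclusion fails. Take A = {1}, T = ∅; then 1 ∈ (T ∪ (A ∖ T)) ∖ (T ∖ A) but 1 ∉ T ∩ (A ∩ (T ∩ A)).

The sets are not equal: only the reverse inclusion holds.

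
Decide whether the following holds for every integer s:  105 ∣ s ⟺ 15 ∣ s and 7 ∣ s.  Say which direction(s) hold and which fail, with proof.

(→) If 105 ∣ s, write s = 105q. Since 105 = 7·15, s = 15·(7q), so 15 ∣ s; and since 105 = 15·7, s = 7·(15q), so 7 ∣ s.

(←) Suppose 15 ∣ s and 7 ∣ s. Any common multiple of 15 and 7 is a multiple of their lcm; here gcd(15, 7) = 1, so lcm(15, 7) = 15·7 = 105, so 105 ∣ s.

The biconditional holds.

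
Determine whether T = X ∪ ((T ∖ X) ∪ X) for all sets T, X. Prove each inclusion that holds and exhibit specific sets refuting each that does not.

Forward inclusion. Let x ∈ T. Then either x ∈ T and x ∉ X; or x ∈ T ∩ X. In each case x ∈ X ∪ ((T ∖ X) ∪ X), so T ⊆ X ∪ ((T ∖ X) ∪ X).

Reverse inclusion. This inclusion fails. Take T = ∅, X = {1}; then 1 ∈ X ∪ ((T ∖ X) ∪ X) but 1 ∉ T.

Only the forward inclusion holds.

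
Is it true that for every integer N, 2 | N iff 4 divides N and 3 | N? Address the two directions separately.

Not equivalent: only (⇐) holds.

(⟸) Suppose 4 ∣ N and 3 ∣ N. Any common multiple of 4 and 3 is a multiple of their lcm; here gcd(4, 3) = 1, so lcm(4, 3) = 4·3 = 12, so 12 ∣ N. Since 2 ∣ 12, it follows that 2 ∣ N.

(⟹) This fails: take N = 2. Certainly 2 ∣ 2, but 4 ∤ 2.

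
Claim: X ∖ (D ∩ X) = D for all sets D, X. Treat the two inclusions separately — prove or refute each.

Forward inclusion. This inclusion fails. Take D = ∅, X = {1}; then 1 ∈ X ∖ (D ∩ X) but 1 ∉ D.

Reverse inclusion. This inclusion fails. Take D = {1}, X = ∅; then 1 ∈ D but 1 ∉ X ∖ (D ∩ X).

Neither inclusion holds.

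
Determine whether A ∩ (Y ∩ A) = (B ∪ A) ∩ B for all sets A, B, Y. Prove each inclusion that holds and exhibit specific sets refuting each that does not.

Both inclusions fail.

Forward inclusion. This inclusion fails. Take A = {1}, B = ∅, Y = {1}; then 1 ∈ A ∩ (Y ∩ A) but 1 ∉ (B ∪ A) ∩ B.

Reverse inclusion. This inclusion fails. Take A = ∅, B = {1}, Y = ∅; then 1 ∈ (B ∪ A) ∩ B but 1 ∉ A ∩ (Y ∩ A).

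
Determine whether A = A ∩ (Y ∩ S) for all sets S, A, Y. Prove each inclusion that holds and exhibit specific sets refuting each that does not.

Forward inclusion. This inclusion fails. Take S = ∅, A = {1}, Y = ∅; then 1 ∈ A but 1 ∉ A ∩ (Y ∩ S).

Reverse inclusion. Let x ∈ A ∩ (Y ∩ S). Then x ∈ S ∩ A ∩ Y, from which x ∈ A.

(⊆) fails; (⊇) holds.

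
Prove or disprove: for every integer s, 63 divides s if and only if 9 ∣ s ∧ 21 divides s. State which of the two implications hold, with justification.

(⇒) If 63 ∣ s, write s = 63q. Since 63 = 7·9, s = 9·(7q), so 9 ∣ s; and since 63 = 3·21, s = 21·(3q), so 21 ∣ s.

(⇐) Suppose 9 ∣ s and 21 ∣ s. Any common multiple of 9 and 21 is a multiple of their lcm; here lcm(9, 21) = 9·21/gcd(9, 21) = 189/3 = 63, so 63 ∣ s.

Both directions hold; the statement is true.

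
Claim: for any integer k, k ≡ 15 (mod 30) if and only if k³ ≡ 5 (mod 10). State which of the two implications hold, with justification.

Forward direction. Suppose k ≡ 15 (mod 30). Then k³ ≡ 15³ = 3375 (mod 30), and since 10 ∣ 30, also k³ ≡ 5 (mod 10).

Converse. This fails: take k = 5. Then 5³ = 125 ≡ 5 (mod 10), yet 5 ≡ 5 (mod 30), not 15.

Only the forward implication holds.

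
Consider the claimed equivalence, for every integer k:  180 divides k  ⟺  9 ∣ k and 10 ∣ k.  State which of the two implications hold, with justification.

Forward direction. If 180 ∣ k, write k = 180q. Since 180 = 20·9, k = 9·(20q), so 9 ∣ k; and since 180 = 18·10, k = 10·(18q), so 10 ∣ k.

Converse. This fails: take k = 90. Both 9 ∣ 90 and 10 ∣ 90, yet 90 is not a multiple of 180 (since 90 = 0·180 + 90), so 180 ∤ 90.

Only the forward implication holds.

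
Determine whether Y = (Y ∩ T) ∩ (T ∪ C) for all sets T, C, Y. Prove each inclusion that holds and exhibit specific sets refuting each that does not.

(⊆) This inclusion fails. Take T = ∅, C = ∅, Y = {1}; then 1 ∈ Y but 1 ∉ (Y ∩ T) ∩ (T ∪ C).

(⊇) Let x ∈ (Y ∩ T) ∩ (T ∪ C). Then either x ∈ T ∩ Y and x ∉ C; or x ∈ T ∩ C ∩ Y. In each case x ∈ Y, so (Y ∩ T) ∩ (T ∪ C) ⊆ Y.

The sets are not equal: only the reverse inclusion holds.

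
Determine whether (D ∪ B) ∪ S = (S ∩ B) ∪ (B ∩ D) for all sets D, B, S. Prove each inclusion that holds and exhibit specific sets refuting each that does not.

(⊆) fails; (⊇) holds.

Forward inclusion. This inclusion fails. Take D = {1}, B = ∅, S = ∅; then 1 ∈ (D ∪ B) ∪ S but 1 ∉ (S ∩ B) ∪ (B ∩ D).

Reverse inclusion. Let x ∈ (S ∩ B) ∪ (B ∩ D). Then either x ∈ D ∩ B and x ∉ S; or x ∈ B ∩ S and x ∉ D; or x ∈ D ∩ B ∩ S. In each case x ∈ (D ∪ B) ∪ S, so (S ∩ B) ∪ (B ∩ D) ⊆ (D ∪ B) ∪ S.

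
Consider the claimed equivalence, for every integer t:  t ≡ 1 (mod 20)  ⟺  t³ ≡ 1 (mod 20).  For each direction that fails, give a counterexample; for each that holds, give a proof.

(⇒) Suppose t ≡ 1 (mod 20). Write t = 20j + 1. Then (20j + 1)³ = 8000j³ + 1200j² + 60j + 1 = 20(400j³ + 60j² + 3j) + 1, so t³ ≡ 1 (mod 20).

(⇐) Conversely, suppose t³ ≡ 1 (mod 20). The only residue r in {0, …, 19} with r³ ≡ 1 (mod 20) is r = 1, so t ≡ 1 (mod 20).

Equivalent; both directions hold.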